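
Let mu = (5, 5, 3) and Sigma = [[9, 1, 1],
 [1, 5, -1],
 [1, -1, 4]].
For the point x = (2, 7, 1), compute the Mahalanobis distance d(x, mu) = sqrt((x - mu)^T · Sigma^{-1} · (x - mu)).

Step 1 — centre the observation: (x - mu) = (-3, 2, -2).

Step 2 — invert Sigma (cofactor / det for 3×3, or solve directly):
  Sigma^{-1} = [[0.1188, -0.0312, -0.0375],
 [-0.0312, 0.2187, 0.0625],
 [-0.0375, 0.0625, 0.275]].

Step 3 — form the quadratic (x - mu)^T · Sigma^{-1} · (x - mu):
  Sigma^{-1} · (x - mu) = (-0.3438, 0.4062, -0.3125).
  (x - mu)^T · [Sigma^{-1} · (x - mu)] = (-3)·(-0.3438) + (2)·(0.4062) + (-2)·(-0.3125) = 2.4688.

Step 4 — take square root: d = √(2.4688) ≈ 1.5712.

d(x, mu) = √(2.4688) ≈ 1.5712


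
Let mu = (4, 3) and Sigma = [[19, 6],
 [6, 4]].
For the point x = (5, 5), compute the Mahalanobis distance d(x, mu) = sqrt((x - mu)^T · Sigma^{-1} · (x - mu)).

Step 1 — centre the observation: (x - mu) = (1, 2).

Step 2 — invert Sigma. det(Sigma) = 19·4 - (6)² = 40.
  Sigma^{-1} = (1/det) · [[d, -b], [-b, a]] = [[0.1, -0.15],
 [-0.15, 0.475]].

Step 3 — form the quadratic (x - mu)^T · Sigma^{-1} · (x - mu):
  Sigma^{-1} · (x - mu) = (-0.2, 0.8).
  (x - mu)^T · [Sigma^{-1} · (x - mu)] = (1)·(-0.2) + (2)·(0.8) = 1.4.

Step 4 — take square root: d = √(1.4) ≈ 1.1832.

d(x, mu) = √(1.4) ≈ 1.1832


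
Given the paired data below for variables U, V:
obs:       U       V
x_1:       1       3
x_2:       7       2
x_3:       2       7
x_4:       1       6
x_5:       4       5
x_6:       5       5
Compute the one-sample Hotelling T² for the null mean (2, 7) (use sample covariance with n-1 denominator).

Step 1 — sample mean vector:
  mean(U) = (1 + 7 + 2 + 1 + 4 + 5) / 6 = 20/6 = 3.3333
  mean(V) = (3 + 2 + 7 + 6 + 5 + 5) / 6 = 28/6 = 4.6667
  x̄ = (3.3333, 4.6667),  deviation x̄ - mu_0 = (3.3333, 4.6667) - (2, 7) = (1.3333, -2.3333).

Step 2 — sample covariance matrix, S[i,j] = (1/(n-1)) · Σ_k (x_{k,i} - mean_i) · (x_{k,j} - mean_j), divisor n-1 = 5:
  S[U,U] = ((-2.3333)·(-2.3333) + (3.6667)·(3.6667) + (-1.3333)·(-1.3333) + (-2.3333)·(-2.3333) + (0.6667)·(0.6667) + (1.6667)·(1.6667)) / 5 = 29.3333/5 = 5.8667
  S[U,V] = ((-2.3333)·(-1.6667) + (3.6667)·(-2.6667) + (-1.3333)·(2.3333) + (-2.3333)·(1.3333) + (0.6667)·(0.3333) + (1.6667)·(0.3333)) / 5 = -11.3333/5 = -2.2667
  S[V,V] = ((-1.6667)·(-1.6667) + (-2.6667)·(-2.6667) + (2.3333)·(2.3333) + (1.3333)·(1.3333) + (0.3333)·(0.3333) + (0.3333)·(0.3333)) / 5 = 17.3333/5 = 3.4667
  S = [[5.8667, -2.2667],
 [-2.2667, 3.4667]].

Step 3 — invert S. det(S) = 5.8667·3.4667 - (-2.2667)² = 15.2.
  S^{-1} = (1/det) · [[d, -b], [-b, a]] = [[0.2281, 0.1491],
 [0.1491, 0.386]].

Step 4 — quadratic form (x̄ - mu_0)^T · S^{-1} · (x̄ - mu_0):
  S^{-1} · (x̄ - mu_0) = (-0.0439, -0.7018),
  (x̄ - mu_0)^T · [...] = (1.3333)·(-0.0439) + (-2.3333)·(-0.7018) = 1.5789.

Step 5 — scale by n: T² = 6 · 1.5789 = 9.4737.

T² ≈ 9.4737


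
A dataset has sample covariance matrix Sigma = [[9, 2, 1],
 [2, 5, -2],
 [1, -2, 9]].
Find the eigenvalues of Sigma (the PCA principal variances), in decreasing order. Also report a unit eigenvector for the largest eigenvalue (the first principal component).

Step 1 — characteristic polynomial p(λ) = det(λI - Sigma) = λ³ - tr·λ² + c_1·λ - det, where tr = trace, c_1 = sum of the principal 2×2 minors, det = det(Sigma):
  tr = 9 + 5 + 9 = 23,
  c_1 = (9·5 - (2)²) + (9·9 - (1)²) + (5·9 - (-2)²) = 41 + 80 + 41 = 162,
  det = 9·(5·9 - (-2)²) - (2)·((2)·9 - (-2)·(1)) + (1)·((2)·(-2) - 5·(1)) = 9·(41) - (2)·(20) + (1)·(-9) = 320.
  So p(λ) = λ³ - 23λ² + 162λ - 320.
Step 2 — look for an integer root (rational root theorem: any rational root is an integer divisor of 320). Testing λ = 10:
  p(10) = 1000 - 2300 + 1620 - 320 = 0  ✓
  Dividing out (λ - 10): p(λ) = (λ - 10)(λ² - 13λ + 32).
Step 3 — remaining eigenvalues from the quadratic λ² - 13λ + 32 = 0:
  Δ = 13² - 4·32 = 169 - 128 = 41,  λ = (13 ± √41)/2 = (13 ± 6.4031)/2 ≈ 9.7016 or 3.2984.
  Sorted: λ_1 = 10,  λ_2 = 9.7016,  λ_3 = 3.2984  (check: sum = 23 = tr ✓).

Step 4 — unit eigenvector for λ_1 = 10: v spans the null space of (Sigma - λ_1 I), whose rows are
  r_1 = (-1, 2, 1),  r_2 = (2, -5, -2),  r_3 = (1, -2, -1).
  v is orthogonal to every row, so take v ∝ r_1 × r_2 = ((2)·(-2) - (1)·(-5), (1)·(2) - (-1)·(-2), (-1)·(-5) - (2)·(2)) = (1, 0, 1).
  Let u = (1, 0, 1).
  ||u|| = √((1)² + (0)² + (1)²) = √(2) ≈ 1.4142,  v_1 = u/||u|| ≈ (0.7071, 0, 0.7071) (||v_1|| = 1).

λ_1 = 10,  λ_2 = 9.7016,  λ_3 = 3.2984;  v_1 ≈ (0.7071, 0, 0.7071)


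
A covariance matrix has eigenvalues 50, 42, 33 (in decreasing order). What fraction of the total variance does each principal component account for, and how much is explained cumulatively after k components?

Step 1 — total variance = trace(Sigma) = Σ λ_i = 50 + 42 + 33 = 125.

Step 2 — fraction explained by component i = λ_i / Σ λ:
  PC1: 50/125 = 0.4
  PC2: 42/125 = 0.336
  PC3: 33/125 = 0.264

Step 3 — cumulative fraction after k components = (λ_1 + ... + λ_k) / Σ λ:
  k = 1: 50/125 = 0.4
  k = 2: (50 + 42)/125 = 92/125 = 0.736
  k = 3: (50 + 42 + 33)/125 = 125/125 = 1

Summary (fraction, with percent):

explained: PC1 0.4 (40%), PC2 0.336 (33.6%), PC3 0.264 (26.4%);  cumulative: 0.4, 0.736, 1


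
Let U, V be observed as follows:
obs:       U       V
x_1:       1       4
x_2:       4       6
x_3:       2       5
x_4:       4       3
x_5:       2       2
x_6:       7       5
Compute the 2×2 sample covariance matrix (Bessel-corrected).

Step 1 — column means:
  mean(U) = (1 + 4 + 2 + 4 + 2 + 7) / 6 = 20/6 = 3.3333
  mean(V) = (4 + 6 + 5 + 3 + 2 + 5) / 6 = 25/6 = 4.1667

Step 2 — sample covariance S[i,j] = (1/(n-1)) · Σ_k (x_{k,i} - mean_i) · (x_{k,j} - mean_j), with n-1 = 5.
  S[U,U] = ((-2.3333)·(-2.3333) + (0.6667)·(0.6667) + (-1.3333)·(-1.3333) + (0.6667)·(0.6667) + (-1.3333)·(-1.3333) + (3.6667)·(3.6667)) / 5 = 23.3333/5 = 4.6667
  S[U,V] = ((-2.3333)·(-0.1667) + (0.6667)·(1.8333) + (-1.3333)·(0.8333) + (0.6667)·(-1.1667) + (-1.3333)·(-2.1667) + (3.6667)·(0.8333)) / 5 = 5.6667/5 = 1.1333
  S[V,V] = ((-0.1667)·(-0.1667) + (1.8333)·(1.8333) + (0.8333)·(0.8333) + (-1.1667)·(-1.1667) + (-2.1667)·(-2.1667) + (0.8333)·(0.8333)) / 5 = 10.8333/5 = 2.1667

S is symmetric (S[j,i] = S[i,j]). Assembling:

S = [[4.6667, 1.1333],
 [1.1333, 2.1667]]


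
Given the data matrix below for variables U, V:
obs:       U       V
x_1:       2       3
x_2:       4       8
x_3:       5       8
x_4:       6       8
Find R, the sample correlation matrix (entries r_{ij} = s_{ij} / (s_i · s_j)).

Step 1 — column means:
  mean(U) = (2 + 4 + 5 + 6) / 4 = 17/4 = 4.25
  mean(V) = (3 + 8 + 8 + 8) / 4 = 27/4 = 6.75

Step 2 — sample variances and covariances s[i,j] = (1/(n-1)) · Σ_k (x_{k,i} - mean_i) · (x_{k,j} - mean_j), with n-1 = 3:
  s[U,U] = ((-2.25)·(-2.25) + (-0.25)·(-0.25) + (0.75)·(0.75) + (1.75)·(1.75)) / 3 = 8.75/3 = 2.9167
  s[U,V] = ((-2.25)·(-3.75) + (-0.25)·(1.25) + (0.75)·(1.25) + (1.75)·(1.25)) / 3 = 11.25/3 = 3.75
  s[V,V] = ((-3.75)·(-3.75) + (1.25)·(1.25) + (1.25)·(1.25) + (1.25)·(1.25)) / 3 = 18.75/3 = 6.25
  Sample standard deviations s_i = √(s[i,i]):
  s(U) = √(2.9167) = 1.7078
  s(V) = √(6.25) = 2.5

Step 3 — r_{ij} = s_{ij} / (s_i · s_j):
  r[U,U] = 1 (diagonal).
  r[U,V] = 3.75 / (1.7078 · 2.5) = 3.75 / 4.2696 = 0.8783
  r[V,V] = 1 (diagonal).

R is symmetric with unit diagonal. Assembling:

R = [[1, 0.8783],
 [0.8783, 1]]


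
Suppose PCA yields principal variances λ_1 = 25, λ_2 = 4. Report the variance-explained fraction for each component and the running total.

Step 1 — total variance = trace(Sigma) = Σ λ_i = 25 + 4 = 29.

Step 2 — fraction explained by component i = λ_i / Σ λ:
  PC1: 25/29 = 0.8621
  PC2: 4/29 = 0.1379

Step 3 — cumulative fraction after k components = (λ_1 + ... + λ_k) / Σ λ:
  k = 1: 25/29 = 0.8621
  k = 2: (25 + 4)/29 = 29/29 = 1

Summary (fraction, with percent):

explained: PC1 0.8621 (86.21%), PC2 0.1379 (13.79%);  cumulative: 0.8621, 1


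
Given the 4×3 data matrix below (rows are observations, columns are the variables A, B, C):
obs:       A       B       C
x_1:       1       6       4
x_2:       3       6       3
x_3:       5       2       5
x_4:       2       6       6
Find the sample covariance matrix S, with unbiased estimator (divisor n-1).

Step 1 — column means:
  mean(A) = (1 + 3 + 5 + 2) / 4 = 11/4 = 2.75
  mean(B) = (6 + 6 + 2 + 6) / 4 = 20/4 = 5
  mean(C) = (4 + 3 + 5 + 6) / 4 = 18/4 = 4.5

Step 2 — sample covariance S[i,j] = (1/(n-1)) · Σ_k (x_{k,i} - mean_i) · (x_{k,j} - mean_j), with n-1 = 3.
  S[A,A] = ((-1.75)·(-1.75) + (0.25)·(0.25) + (2.25)·(2.25) + (-0.75)·(-0.75)) / 3 = 8.75/3 = 2.9167
  S[A,B] = ((-1.75)·(1) + (0.25)·(1) + (2.25)·(-3) + (-0.75)·(1)) / 3 = -9/3 = -3
  S[A,C] = ((-1.75)·(-0.5) + (0.25)·(-1.5) + (2.25)·(0.5) + (-0.75)·(1.5)) / 3 = 0.5/3 = 0.1667
  S[B,B] = ((1)·(1) + (1)·(1) + (-3)·(-3) + (1)·(1)) / 3 = 12/3 = 4
  S[B,C] = ((1)·(-0.5) + (1)·(-1.5) + (-3)·(0.5) + (1)·(1.5)) / 3 = -2/3 = -0.6667
  S[C,C] = ((-0.5)·(-0.5) + (-1.5)·(-1.5) + (0.5)·(0.5) + (1.5)·(1.5)) / 3 = 5/3 = 1.6667

S is symmetric (S[j,i] = S[i,j]). Assembling:

S = [[2.9167, -3, 0.1667],
 [-3, 4, -0.6667],
 [0.1667, -0.6667, 1.6667]]


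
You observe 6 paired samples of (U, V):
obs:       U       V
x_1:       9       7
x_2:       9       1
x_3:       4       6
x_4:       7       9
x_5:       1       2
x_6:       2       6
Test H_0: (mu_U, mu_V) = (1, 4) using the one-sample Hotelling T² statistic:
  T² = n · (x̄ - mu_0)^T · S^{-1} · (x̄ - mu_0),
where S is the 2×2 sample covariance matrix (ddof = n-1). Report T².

Step 1 — sample mean vector:
  mean(U) = (9 + 9 + 4 + 7 + 1 + 2) / 6 = 32/6 = 5.3333
  mean(V) = (7 + 1 + 6 + 9 + 2 + 6) / 6 = 31/6 = 5.1667
  x̄ = (5.3333, 5.1667),  deviation x̄ - mu_0 = (5.3333, 5.1667) - (1, 4) = (4.3333, 1.1667).

Step 2 — sample covariance matrix, S[i,j] = (1/(n-1)) · Σ_k (x_{k,i} - mean_i) · (x_{k,j} - mean_j), divisor n-1 = 5:
  S[U,U] = ((3.6667)·(3.6667) + (3.6667)·(3.6667) + (-1.3333)·(-1.3333) + (1.6667)·(1.6667) + (-4.3333)·(-4.3333) + (-3.3333)·(-3.3333)) / 5 = 61.3333/5 = 12.2667
  S[U,V] = ((3.6667)·(1.8333) + (3.6667)·(-4.1667) + (-1.3333)·(0.8333) + (1.6667)·(3.8333) + (-4.3333)·(-3.1667) + (-3.3333)·(0.8333)) / 5 = 7.6667/5 = 1.5333
  S[V,V] = ((1.8333)·(1.8333) + (-4.1667)·(-4.1667) + (0.8333)·(0.8333) + (3.8333)·(3.8333) + (-3.1667)·(-3.1667) + (0.8333)·(0.8333)) / 5 = 46.8333/5 = 9.3667
  S = [[12.2667, 1.5333],
 [1.5333, 9.3667]].

Step 3 — invert S. det(S) = 12.2667·9.3667 - (1.5333)² = 112.5467.
  S^{-1} = (1/det) · [[d, -b], [-b, a]] = [[0.0832, -0.0136],
 [-0.0136, 0.109]].

Step 4 — quadratic form (x̄ - mu_0)^T · S^{-1} · (x̄ - mu_0):
  S^{-1} · (x̄ - mu_0) = (0.3447, 0.0681),
  (x̄ - mu_0)^T · [...] = (4.3333)·(0.3447) + (1.1667)·(0.0681) = 1.5734.

Step 5 — scale by n: T² = 6 · 1.5734 = 9.4402.

T² ≈ 9.4402


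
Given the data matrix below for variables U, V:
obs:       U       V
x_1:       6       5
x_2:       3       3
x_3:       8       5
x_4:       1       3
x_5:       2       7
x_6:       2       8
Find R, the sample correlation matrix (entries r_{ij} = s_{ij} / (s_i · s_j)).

Step 1 — column means:
  mean(U) = (6 + 3 + 8 + 1 + 2 + 2) / 6 = 22/6 = 3.6667
  mean(V) = (5 + 3 + 5 + 3 + 7 + 8) / 6 = 31/6 = 5.1667

Step 2 — sample variances and covariances s[i,j] = (1/(n-1)) · Σ_k (x_{k,i} - mean_i) · (x_{k,j} - mean_j), with n-1 = 5:
  s[U,U] = ((2.3333)·(2.3333) + (-0.6667)·(-0.6667) + (4.3333)·(4.3333) + (-2.6667)·(-2.6667) + (-1.6667)·(-1.6667) + (-1.6667)·(-1.6667)) / 5 = 37.3333/5 = 7.4667
  s[U,V] = ((2.3333)·(-0.1667) + (-0.6667)·(-2.1667) + (4.3333)·(-0.1667) + (-2.6667)·(-2.1667) + (-1.6667)·(1.8333) + (-1.6667)·(2.8333)) / 5 = -1.6667/5 = -0.3333
  s[V,V] = ((-0.1667)·(-0.1667) + (-2.1667)·(-2.1667) + (-0.1667)·(-0.1667) + (-2.1667)·(-2.1667) + (1.8333)·(1.8333) + (2.8333)·(2.8333)) / 5 = 20.8333/5 = 4.1667
  Sample standard deviations s_i = √(s[i,i]):
  s(U) = √(7.4667) = 2.7325
  s(V) = √(4.1667) = 2.0412

Step 3 — r_{ij} = s_{ij} / (s_i · s_j):
  r[U,U] = 1 (diagonal).
  r[U,V] = -0.3333 / (2.7325 · 2.0412) = -0.3333 / 5.5777 = -0.0598
  r[V,V] = 1 (diagonal).

R is symmetric with unit diagonal. Assembling:

R = [[1, -0.0598],
 [-0.0598, 1]]


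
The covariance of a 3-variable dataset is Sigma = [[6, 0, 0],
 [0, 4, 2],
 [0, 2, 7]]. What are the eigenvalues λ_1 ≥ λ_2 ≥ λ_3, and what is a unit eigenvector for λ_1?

Step 1 — characteristic polynomial p(λ) = det(λI - Sigma) = λ³ - tr·λ² + c_1·λ - det, where tr = trace, c_1 = sum of the principal 2×2 minors, det = det(Sigma):
  tr = 6 + 4 + 7 = 17,
  c_1 = (6·4 - (0)²) + (6·7 - (0)²) + (4·7 - (2)²) = 24 + 42 + 24 = 90,
  det = 6·(4·7 - (2)²) - (0)·((0)·7 - (2)·(0)) + (0)·((0)·(2) - 4·(0)) = 6·(24) - (0)·(0) + (0)·(0) = 144.
  So p(λ) = λ³ - 17λ² + 90λ - 144.
Step 2 — look for an integer root (rational root theorem: any rational root is an integer divisor of 144). Testing λ = 3:
  p(3) = 27 - 153 + 270 - 144 = 0  ✓
  Dividing out (λ - 3): p(λ) = (λ - 3)(λ² - 14λ + 48).
Step 3 — remaining eigenvalues from the quadratic λ² - 14λ + 48 = 0:
  Δ = 14² - 4·48 = 196 - 192 = 4,  λ = (14 ± √4)/2 = (14 ± 2)/2 = 8 or 6.
  Sorted: λ_1 = 8,  λ_2 = 6,  λ_3 = 3  (check: sum = 17 = tr ✓).

Step 4 — unit eigenvector for λ_1 = 8: v spans the null space of (Sigma - λ_1 I), whose rows are
  r_1 = (-2, 0, 0),  r_2 = (0, -4, 2),  r_3 = (0, 2, -1).
  v is orthogonal to every row, so take v ∝ r_1 × r_2 = ((0)·(2) - (0)·(-4), (0)·(0) - (-2)·(2), (-2)·(-4) - (0)·(0)) = (0, 4, 8).
  Rescale (divide by 4): u = (0, 1, 2).
  ||u|| = √((0)² + (1)² + (2)²) = √(5) ≈ 2.2361,  v_1 = u/||u|| ≈ (0, 0.4472, 0.8944) (||v_1|| = 1).

λ_1 = 8,  λ_2 = 6,  λ_3 = 3;  v_1 ≈ (0, 0.4472, 0.8944)


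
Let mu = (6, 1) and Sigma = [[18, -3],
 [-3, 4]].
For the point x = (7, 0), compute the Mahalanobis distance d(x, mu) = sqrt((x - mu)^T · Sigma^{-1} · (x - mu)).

Step 1 — centre the observation: (x - mu) = (1, -1).

Step 2 — invert Sigma. det(Sigma) = 18·4 - (-3)² = 63.
  Sigma^{-1} = (1/det) · [[d, -b], [-b, a]] = [[0.0635, 0.0476],
 [0.0476, 0.2857]].

Step 3 — form the quadratic (x - mu)^T · Sigma^{-1} · (x - mu):
  Sigma^{-1} · (x - mu) = (0.0159, -0.2381).
  (x - mu)^T · [Sigma^{-1} · (x - mu)] = (1)·(0.0159) + (-1)·(-0.2381) = 0.254.

Step 4 — take square root: d = √(0.254) ≈ 0.504.

d(x, mu) = √(0.254) ≈ 0.504


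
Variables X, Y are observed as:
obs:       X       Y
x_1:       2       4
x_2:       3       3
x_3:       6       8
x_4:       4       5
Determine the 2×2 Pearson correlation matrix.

Step 1 — column means:
  mean(X) = (2 + 3 + 6 + 4) / 4 = 15/4 = 3.75
  mean(Y) = (4 + 3 + 8 + 5) / 4 = 20/4 = 5

Step 2 — sample variances and covariances s[i,j] = (1/(n-1)) · Σ_k (x_{k,i} - mean_i) · (x_{k,j} - mean_j), with n-1 = 3:
  s[X,X] = ((-1.75)·(-1.75) + (-0.75)·(-0.75) + (2.25)·(2.25) + (0.25)·(0.25)) / 3 = 8.75/3 = 2.9167
  s[X,Y] = ((-1.75)·(-1) + (-0.75)·(-2) + (2.25)·(3) + (0.25)·(0)) / 3 = 10/3 = 3.3333
  s[Y,Y] = ((-1)·(-1) + (-2)·(-2) + (3)·(3) + (0)·(0)) / 3 = 14/3 = 4.6667
  Sample standard deviations s_i = √(s[i,i]):
  s(X) = √(2.9167) = 1.7078
  s(Y) = √(4.6667) = 2.1602

Step 3 — r_{ij} = s_{ij} / (s_i · s_j):
  r[X,X] = 1 (diagonal).
  r[X,Y] = 3.3333 / (1.7078 · 2.1602) = 3.3333 / 3.6893 = 0.9035
  r[Y,Y] = 1 (diagonal).

R is symmetric with unit diagonal. Assembling:

R = [[1, 0.9035],
 [0.9035, 1]]


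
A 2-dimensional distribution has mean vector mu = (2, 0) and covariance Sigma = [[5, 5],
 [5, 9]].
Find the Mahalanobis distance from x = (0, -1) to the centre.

Step 1 — centre the observation: (x - mu) = (-2, -1).

Step 2 — invert Sigma. det(Sigma) = 5·9 - (5)² = 20.
  Sigma^{-1} = (1/det) · [[d, -b], [-b, a]] = [[0.45, -0.25],
 [-0.25, 0.25]].

Step 3 — form the quadratic (x - mu)^T · Sigma^{-1} · (x - mu):
  Sigma^{-1} · (x - mu) = (-0.65, 0.25).
  (x - mu)^T · [Sigma^{-1} · (x - mu)] = (-2)·(-0.65) + (-1)·(0.25) = 1.05.

Step 4 — take square root: d = √(1.05) ≈ 1.0247.

d(x, mu) = √(1.05) ≈ 1.0247


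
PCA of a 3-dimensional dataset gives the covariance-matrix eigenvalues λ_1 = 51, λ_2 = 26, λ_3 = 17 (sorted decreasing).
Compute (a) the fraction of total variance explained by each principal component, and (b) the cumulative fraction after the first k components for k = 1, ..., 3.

Step 1 — total variance = trace(Sigma) = Σ λ_i = 51 + 26 + 17 = 94.

Step 2 — fraction explained by component i = λ_i / Σ λ:
  PC1: 51/94 = 0.5426
  PC2: 26/94 = 0.2766
  PC3: 17/94 = 0.1809

Step 3 — cumulative fraction after k components = (λ_1 + ... + λ_k) / Σ λ:
  k = 1: 51/94 = 0.5426
  k = 2: (51 + 26)/94 = 77/94 = 0.8191
  k = 3: (51 + 26 + 17)/94 = 94/94 = 1

Summary (fraction, with percent):

explained: PC1 0.5426 (54.26%), PC2 0.2766 (27.66%), PC3 0.1809 (18.09%);  cumulative: 0.5426, 0.8191, 1


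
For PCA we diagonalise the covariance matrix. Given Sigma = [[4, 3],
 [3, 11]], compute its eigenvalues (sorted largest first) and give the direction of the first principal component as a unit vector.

Step 1 — characteristic polynomial of 2×2 Sigma:
  det(Sigma - λI) = λ² - trace · λ + det = 0.
  trace = 4 + 11 = 15, det = 4·11 - (3)² = 35.
Step 2 — discriminant:
  Δ = trace² - 4·det = 225 - 140 = 85.
Step 3 — eigenvalues:
  λ = (trace ± √Δ)/2 = (15 ± 9.2195)/2,
  λ_1 = 12.1098,  λ_2 = 2.8902.

Step 4 — unit eigenvector for λ_1: solve (Sigma - λ_1 I)v = 0. First row:
  (4 - 12.1098)·v_x + (3)·v_y = 0, i.e. (-8.1098)·v_x + (3)·v_y = 0,
  so v ∝ (b, λ_1 - a) = (3, 8.1098) = u.
  ||u|| = √((3)² + (8.1098)²) = √(74.7684) ≈ 8.6469,
  v_1 = u/||u|| ≈ (0.3469, 0.9379) (||v_1|| = 1).

λ_1 = 12.1098,  λ_2 = 2.8902;  v_1 ≈ (0.3469, 0.9379)


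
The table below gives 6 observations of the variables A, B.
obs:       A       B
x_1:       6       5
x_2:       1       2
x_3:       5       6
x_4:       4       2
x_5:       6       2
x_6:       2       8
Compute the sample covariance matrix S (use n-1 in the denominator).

Step 1 — column means:
  mean(A) = (6 + 1 + 5 + 4 + 6 + 2) / 6 = 24/6 = 4
  mean(B) = (5 + 2 + 6 + 2 + 2 + 8) / 6 = 25/6 = 4.1667

Step 2 — sample covariance S[i,j] = (1/(n-1)) · Σ_k (x_{k,i} - mean_i) · (x_{k,j} - mean_j), with n-1 = 5.
  S[A,A] = ((2)·(2) + (-3)·(-3) + (1)·(1) + (0)·(0) + (2)·(2) + (-2)·(-2)) / 5 = 22/5 = 4.4
  S[A,B] = ((2)·(0.8333) + (-3)·(-2.1667) + (1)·(1.8333) + (0)·(-2.1667) + (2)·(-2.1667) + (-2)·(3.8333)) / 5 = -2/5 = -0.4
  S[B,B] = ((0.8333)·(0.8333) + (-2.1667)·(-2.1667) + (1.8333)·(1.8333) + (-2.1667)·(-2.1667) + (-2.1667)·(-2.1667) + (3.8333)·(3.8333)) / 5 = 32.8333/5 = 6.5667

S is symmetric (S[j,i] = S[i,j]). Assembling:

S = [[4.4, -0.4],
 [-0.4, 6.5667]]


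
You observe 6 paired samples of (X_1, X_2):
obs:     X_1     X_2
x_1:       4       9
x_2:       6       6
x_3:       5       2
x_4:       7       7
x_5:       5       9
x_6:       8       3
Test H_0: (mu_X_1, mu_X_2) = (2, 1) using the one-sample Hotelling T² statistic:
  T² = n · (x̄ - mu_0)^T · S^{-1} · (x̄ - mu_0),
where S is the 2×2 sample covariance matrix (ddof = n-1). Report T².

Step 1 — sample mean vector:
  mean(X_1) = (4 + 6 + 5 + 7 + 5 + 8) / 6 = 35/6 = 5.8333
  mean(X_2) = (9 + 6 + 2 + 7 + 9 + 3) / 6 = 36/6 = 6
  x̄ = (5.8333, 6),  deviation x̄ - mu_0 = (5.8333, 6) - (2, 1) = (3.8333, 5).

Step 2 — sample covariance matrix, S[i,j] = (1/(n-1)) · Σ_k (x_{k,i} - mean_i) · (x_{k,j} - mean_j), divisor n-1 = 5:
  S[X_1,X_1] = ((-1.8333)·(-1.8333) + (0.1667)·(0.1667) + (-0.8333)·(-0.8333) + (1.1667)·(1.1667) + (-0.8333)·(-0.8333) + (2.1667)·(2.1667)) / 5 = 10.8333/5 = 2.1667
  S[X_1,X_2] = ((-1.8333)·(3) + (0.1667)·(0) + (-0.8333)·(-4) + (1.1667)·(1) + (-0.8333)·(3) + (2.1667)·(-3)) / 5 = -10/5 = -2
  S[X_2,X_2] = ((3)·(3) + (0)·(0) + (-4)·(-4) + (1)·(1) + (3)·(3) + (-3)·(-3)) / 5 = 44/5 = 8.8
  S = [[2.1667, -2],
 [-2, 8.8]].

Step 3 — invert S. det(S) = 2.1667·8.8 - (-2)² = 15.0667.
  S^{-1} = (1/det) · [[d, -b], [-b, a]] = [[0.5841, 0.1327],
 [0.1327, 0.1438]].

Step 4 — quadratic form (x̄ - mu_0)^T · S^{-1} · (x̄ - mu_0):
  S^{-1} · (x̄ - mu_0) = (2.9027, 1.2279),
  (x̄ - mu_0)^T · [...] = (3.8333)·(2.9027) + (5)·(1.2279) = 17.2662.

Step 5 — scale by n: T² = 6 · 17.2662 = 103.5973.

T² ≈ 103.5973


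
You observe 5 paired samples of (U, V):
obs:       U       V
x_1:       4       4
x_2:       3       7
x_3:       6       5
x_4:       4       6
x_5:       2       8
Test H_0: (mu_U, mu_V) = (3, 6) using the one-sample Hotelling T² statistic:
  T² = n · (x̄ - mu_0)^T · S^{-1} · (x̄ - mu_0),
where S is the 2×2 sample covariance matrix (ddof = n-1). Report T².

Step 1 — sample mean vector:
  mean(U) = (4 + 3 + 6 + 4 + 2) / 5 = 19/5 = 3.8
  mean(V) = (4 + 7 + 5 + 6 + 8) / 5 = 30/5 = 6
  x̄ = (3.8, 6),  deviation x̄ - mu_0 = (3.8, 6) - (3, 6) = (0.8, 0).

Step 2 — sample covariance matrix, S[i,j] = (1/(n-1)) · Σ_k (x_{k,i} - mean_i) · (x_{k,j} - mean_j), divisor n-1 = 4:
  S[U,U] = ((0.2)·(0.2) + (-0.8)·(-0.8) + (2.2)·(2.2) + (0.2)·(0.2) + (-1.8)·(-1.8)) / 4 = 8.8/4 = 2.2
  S[U,V] = ((0.2)·(-2) + (-0.8)·(1) + (2.2)·(-1) + (0.2)·(0) + (-1.8)·(2)) / 4 = -7/4 = -1.75
  S[V,V] = ((-2)·(-2) + (1)·(1) + (-1)·(-1) + (0)·(0) + (2)·(2)) / 4 = 10/4 = 2.5
  S = [[2.2, -1.75],
 [-1.75, 2.5]].

Step 3 — invert S. det(S) = 2.2·2.5 - (-1.75)² = 2.4375.
  S^{-1} = (1/det) · [[d, -b], [-b, a]] = [[1.0256, 0.7179],
 [0.7179, 0.9026]].

Step 4 — quadratic form (x̄ - mu_0)^T · S^{-1} · (x̄ - mu_0):
  S^{-1} · (x̄ - mu_0) = (0.8205, 0.5744),
  (x̄ - mu_0)^T · [...] = (0.8)·(0.8205) + (0)·(0.5744) = 0.6564.

Step 5 — scale by n: T² = 5 · 0.6564 = 3.2821.

T² ≈ 3.2821


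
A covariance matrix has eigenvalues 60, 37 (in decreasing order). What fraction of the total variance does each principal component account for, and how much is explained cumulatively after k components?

Step 1 — total variance = trace(Sigma) = Σ λ_i = 60 + 37 = 97.

Step 2 — fraction explained by component i = λ_i / Σ λ:
  PC1: 60/97 = 0.6186
  PC2: 37/97 = 0.3814

Step 3 — cumulative fraction after k components = (λ_1 + ... + λ_k) / Σ λ:
  k = 1: 60/97 = 0.6186
  k = 2: (60 + 37)/97 = 97/97 = 1

Summary (fraction, with percent):

explained: PC1 0.6186 (61.86%), PC2 0.3814 (38.14%);  cumulative: 0.6186, 1


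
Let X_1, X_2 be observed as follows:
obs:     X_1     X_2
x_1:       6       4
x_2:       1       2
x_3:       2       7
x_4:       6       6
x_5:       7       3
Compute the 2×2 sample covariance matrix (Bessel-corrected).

Step 1 — column means:
  mean(X_1) = (6 + 1 + 2 + 6 + 7) / 5 = 22/5 = 4.4
  mean(X_2) = (4 + 2 + 7 + 6 + 3) / 5 = 22/5 = 4.4

Step 2 — sample covariance S[i,j] = (1/(n-1)) · Σ_k (x_{k,i} - mean_i) · (x_{k,j} - mean_j), with n-1 = 4.
  S[X_1,X_1] = ((1.6)·(1.6) + (-3.4)·(-3.4) + (-2.4)·(-2.4) + (1.6)·(1.6) + (2.6)·(2.6)) / 4 = 29.2/4 = 7.3
  S[X_1,X_2] = ((1.6)·(-0.4) + (-3.4)·(-2.4) + (-2.4)·(2.6) + (1.6)·(1.6) + (2.6)·(-1.4)) / 4 = 0.2/4 = 0.05
  S[X_2,X_2] = ((-0.4)·(-0.4) + (-2.4)·(-2.4) + (2.6)·(2.6) + (1.6)·(1.6) + (-1.4)·(-1.4)) / 4 = 17.2/4 = 4.3

S is symmetric (S[j,i] = S[i,j]). Assembling:

S = [[7.3, 0.05],
 [0.05, 4.3]]


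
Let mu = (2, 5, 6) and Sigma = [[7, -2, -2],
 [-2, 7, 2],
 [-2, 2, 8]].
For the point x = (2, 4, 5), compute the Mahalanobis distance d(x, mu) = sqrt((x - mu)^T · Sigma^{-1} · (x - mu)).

Step 1 — centre the observation: (x - mu) = (0, -1, -1).

Step 2 — invert Sigma (cofactor / det for 3×3, or solve directly):
  Sigma^{-1} = [[0.1625, 0.0375, 0.0312],
 [0.0375, 0.1625, -0.0312],
 [0.0312, -0.0312, 0.1406]].

Step 3 — form the quadratic (x - mu)^T · Sigma^{-1} · (x - mu):
  Sigma^{-1} · (x - mu) = (-0.0688, -0.1312, -0.1094).
  (x - mu)^T · [Sigma^{-1} · (x - mu)] = (0)·(-0.0688) + (-1)·(-0.1312) + (-1)·(-0.1094) = 0.2406.

Step 4 — take square root: d = √(0.2406) ≈ 0.4905.

d(x, mu) = √(0.2406) ≈ 0.4905


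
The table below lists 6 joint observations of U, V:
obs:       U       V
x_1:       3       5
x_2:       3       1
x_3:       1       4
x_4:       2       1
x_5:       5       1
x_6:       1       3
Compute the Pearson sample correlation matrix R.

Step 1 — column means:
  mean(U) = (3 + 3 + 1 + 2 + 5 + 1) / 6 = 15/6 = 2.5
  mean(V) = (5 + 1 + 4 + 1 + 1 + 3) / 6 = 15/6 = 2.5

Step 2 — sample variances and covariances s[i,j] = (1/(n-1)) · Σ_k (x_{k,i} - mean_i) · (x_{k,j} - mean_j), with n-1 = 5:
  s[U,U] = ((0.5)·(0.5) + (0.5)·(0.5) + (-1.5)·(-1.5) + (-0.5)·(-0.5) + (2.5)·(2.5) + (-1.5)·(-1.5)) / 5 = 11.5/5 = 2.3
  s[U,V] = ((0.5)·(2.5) + (0.5)·(-1.5) + (-1.5)·(1.5) + (-0.5)·(-1.5) + (2.5)·(-1.5) + (-1.5)·(0.5)) / 5 = -5.5/5 = -1.1
  s[V,V] = ((2.5)·(2.5) + (-1.5)·(-1.5) + (1.5)·(1.5) + (-1.5)·(-1.5) + (-1.5)·(-1.5) + (0.5)·(0.5)) / 5 = 15.5/5 = 3.1
  Sample standard deviations s_i = √(s[i,i]):
  s(U) = √(2.3) = 1.5166
  s(V) = √(3.1) = 1.7607

Step 3 — r_{ij} = s_{ij} / (s_i · s_j):
  r[U,U] = 1 (diagonal).
  r[U,V] = -1.1 / (1.5166 · 1.7607) = -1.1 / 2.6702 = -0.412
  r[V,V] = 1 (diagonal).

R is symmetric with unit diagonal. Assembling:

R = [[1, -0.412],
 [-0.412, 1]]


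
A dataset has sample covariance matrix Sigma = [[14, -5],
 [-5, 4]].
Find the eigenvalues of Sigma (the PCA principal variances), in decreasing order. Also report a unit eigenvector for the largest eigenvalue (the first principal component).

Step 1 — characteristic polynomial of 2×2 Sigma:
  det(Sigma - λI) = λ² - trace · λ + det = 0.
  trace = 14 + 4 = 18, det = 14·4 - (-5)² = 31.
Step 2 — discriminant:
  Δ = trace² - 4·det = 324 - 124 = 200.
Step 3 — eigenvalues:
  λ = (trace ± √Δ)/2 = (18 ± 14.1421)/2,
  λ_1 = 16.0711,  λ_2 = 1.9289.

Step 4 — unit eigenvector for λ_1: solve (Sigma - λ_1 I)v = 0. First row:
  (14 - 16.0711)·v_x + (-5)·v_y = 0, i.e. (-2.0711)·v_x + (-5)·v_y = 0,
  so v ∝ (b, λ_1 - a) = (-5, 2.0711); multiply by -1 so the first entry is positive: u = (5, -2.0711).
  ||u|| = √((5)² + (-2.0711)²) = √(29.2893) ≈ 5.412,
  v_1 = u/||u|| ≈ (0.9239, -0.3827) (||v_1|| = 1).

λ_1 = 16.0711,  λ_2 = 1.9289;  v_1 ≈ (0.9239, -0.3827)


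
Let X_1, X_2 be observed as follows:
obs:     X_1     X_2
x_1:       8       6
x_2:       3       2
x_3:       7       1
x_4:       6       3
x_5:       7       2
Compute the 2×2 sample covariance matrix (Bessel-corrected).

Step 1 — column means:
  mean(X_1) = (8 + 3 + 7 + 6 + 7) / 5 = 31/5 = 6.2
  mean(X_2) = (6 + 2 + 1 + 3 + 2) / 5 = 14/5 = 2.8

Step 2 — sample covariance S[i,j] = (1/(n-1)) · Σ_k (x_{k,i} - mean_i) · (x_{k,j} - mean_j), with n-1 = 4.
  S[X_1,X_1] = ((1.8)·(1.8) + (-3.2)·(-3.2) + (0.8)·(0.8) + (-0.2)·(-0.2) + (0.8)·(0.8)) / 4 = 14.8/4 = 3.7
  S[X_1,X_2] = ((1.8)·(3.2) + (-3.2)·(-0.8) + (0.8)·(-1.8) + (-0.2)·(0.2) + (0.8)·(-0.8)) / 4 = 6.2/4 = 1.55
  S[X_2,X_2] = ((3.2)·(3.2) + (-0.8)·(-0.8) + (-1.8)·(-1.8) + (0.2)·(0.2) + (-0.8)·(-0.8)) / 4 = 14.8/4 = 3.7

S is symmetric (S[j,i] = S[i,j]). Assembling:

S = [[3.7, 1.55],
 [1.55, 3.7]]


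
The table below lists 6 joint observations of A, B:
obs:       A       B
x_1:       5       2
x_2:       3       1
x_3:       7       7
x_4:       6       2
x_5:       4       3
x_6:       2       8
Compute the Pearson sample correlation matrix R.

Step 1 — column means:
  mean(A) = (5 + 3 + 7 + 6 + 4 + 2) / 6 = 27/6 = 4.5
  mean(B) = (2 + 1 + 7 + 2 + 3 + 8) / 6 = 23/6 = 3.8333

Step 2 — sample variances and covariances s[i,j] = (1/(n-1)) · Σ_k (x_{k,i} - mean_i) · (x_{k,j} - mean_j), with n-1 = 5:
  s[A,A] = ((0.5)·(0.5) + (-1.5)·(-1.5) + (2.5)·(2.5) + (1.5)·(1.5) + (-0.5)·(-0.5) + (-2.5)·(-2.5)) / 5 = 17.5/5 = 3.5
  s[A,B] = ((0.5)·(-1.8333) + (-1.5)·(-2.8333) + (2.5)·(3.1667) + (1.5)·(-1.8333) + (-0.5)·(-0.8333) + (-2.5)·(4.1667)) / 5 = -1.5/5 = -0.3
  s[B,B] = ((-1.8333)·(-1.8333) + (-2.8333)·(-2.8333) + (3.1667)·(3.1667) + (-1.8333)·(-1.8333) + (-0.8333)·(-0.8333) + (4.1667)·(4.1667)) / 5 = 42.8333/5 = 8.5667
  Sample standard deviations s_i = √(s[i,i]):
  s(A) = √(3.5) = 1.8708
  s(B) = √(8.5667) = 2.9269

Step 3 — r_{ij} = s_{ij} / (s_i · s_j):
  r[A,A] = 1 (diagonal).
  r[A,B] = -0.3 / (1.8708 · 2.9269) = -0.3 / 5.4757 = -0.0548
  r[B,B] = 1 (diagonal).

R is symmetric with unit diagonal. Assembling:

R = [[1, -0.0548],
 [-0.0548, 1]]


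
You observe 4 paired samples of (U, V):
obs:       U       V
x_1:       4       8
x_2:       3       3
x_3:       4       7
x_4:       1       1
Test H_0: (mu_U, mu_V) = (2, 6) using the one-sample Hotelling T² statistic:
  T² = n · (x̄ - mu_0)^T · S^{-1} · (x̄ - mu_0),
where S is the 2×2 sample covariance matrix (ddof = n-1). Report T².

Step 1 — sample mean vector:
  mean(U) = (4 + 3 + 4 + 1) / 4 = 12/4 = 3
  mean(V) = (8 + 3 + 7 + 1) / 4 = 19/4 = 4.75
  x̄ = (3, 4.75),  deviation x̄ - mu_0 = (3, 4.75) - (2, 6) = (1, -1.25).

Step 2 — sample covariance matrix, S[i,j] = (1/(n-1)) · Σ_k (x_{k,i} - mean_i) · (x_{k,j} - mean_j), divisor n-1 = 3:
  S[U,U] = ((1)·(1) + (0)·(0) + (1)·(1) + (-2)·(-2)) / 3 = 6/3 = 2
  S[U,V] = ((1)·(3.25) + (0)·(-1.75) + (1)·(2.25) + (-2)·(-3.75)) / 3 = 13/3 = 4.3333
  S[V,V] = ((3.25)·(3.25) + (-1.75)·(-1.75) + (2.25)·(2.25) + (-3.75)·(-3.75)) / 3 = 32.75/3 = 10.9167
  S = [[2, 4.3333],
 [4.3333, 10.9167]].

Step 3 — invert S. det(S) = 2·10.9167 - (4.3333)² = 3.0556.
  S^{-1} = (1/det) · [[d, -b], [-b, a]] = [[3.5727, -1.4182],
 [-1.4182, 0.6545]].

Step 4 — quadratic form (x̄ - mu_0)^T · S^{-1} · (x̄ - mu_0):
  S^{-1} · (x̄ - mu_0) = (5.3455, -2.2364),
  (x̄ - mu_0)^T · [...] = (1)·(5.3455) + (-1.25)·(-2.2364) = 8.1409.

Step 5 — scale by n: T² = 4 · 8.1409 = 32.5636.

T² ≈ 32.5636


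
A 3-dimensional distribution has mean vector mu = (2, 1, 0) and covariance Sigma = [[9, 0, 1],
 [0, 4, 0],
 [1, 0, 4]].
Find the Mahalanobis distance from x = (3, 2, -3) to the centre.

Step 1 — centre the observation: (x - mu) = (1, 1, -3).

Step 2 — invert Sigma (cofactor / det for 3×3, or solve directly):
  Sigma^{-1} = [[0.1143, 0, -0.0286],
 [0, 0.25, 0],
 [-0.0286, 0, 0.2571]].

Step 3 — form the quadratic (x - mu)^T · Sigma^{-1} · (x - mu):
  Sigma^{-1} · (x - mu) = (0.2, 0.25, -0.8).
  (x - mu)^T · [Sigma^{-1} · (x - mu)] = (1)·(0.2) + (1)·(0.25) + (-3)·(-0.8) = 2.85.

Step 4 — take square root: d = √(2.85) ≈ 1.6882.

d(x, mu) = √(2.85) ≈ 1.6882


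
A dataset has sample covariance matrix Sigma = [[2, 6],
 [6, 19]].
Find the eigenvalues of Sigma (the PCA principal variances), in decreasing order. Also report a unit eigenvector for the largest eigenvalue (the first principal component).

Step 1 — characteristic polynomial of 2×2 Sigma:
  det(Sigma - λI) = λ² - trace · λ + det = 0.
  trace = 2 + 19 = 21, det = 2·19 - (6)² = 2.
Step 2 — discriminant:
  Δ = trace² - 4·det = 441 - 8 = 433.
Step 3 — eigenvalues:
  λ = (trace ± √Δ)/2 = (21 ± 20.8087)/2,
  λ_1 = 20.9043,  λ_2 = 0.0957.

Step 4 — unit eigenvector for λ_1: solve (Sigma - λ_1 I)v = 0. First row:
  (2 - 20.9043)·v_x + (6)·v_y = 0, i.e. (-18.9043)·v_x + (6)·v_y = 0,
  so v ∝ (b, λ_1 - a) = (6, 18.9043) = u.
  ||u|| = √((6)² + (18.9043)²) = √(393.3735) ≈ 19.8336,
  v_1 = u/||u|| ≈ (0.3025, 0.9531) (||v_1|| = 1).

λ_1 = 20.9043,  λ_2 = 0.0957;  v_1 ≈ (0.3025, 0.9531)


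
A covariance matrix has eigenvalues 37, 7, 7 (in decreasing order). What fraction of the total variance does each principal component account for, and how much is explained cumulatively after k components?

Step 1 — total variance = trace(Sigma) = Σ λ_i = 37 + 7 + 7 = 51.

Step 2 — fraction explained by component i = λ_i / Σ λ:
  PC1: 37/51 = 0.7255
  PC2: 7/51 = 0.1373
  PC3: 7/51 = 0.1373

Step 3 — cumulative fraction after k components = (λ_1 + ... + λ_k) / Σ λ:
  k = 1: 37/51 = 0.7255
  k = 2: (37 + 7)/51 = 44/51 = 0.8627
  k = 3: (37 + 7 + 7)/51 = 51/51 = 1

Summary (fraction, with percent):

explained: PC1 0.7255 (72.55%), PC2 0.1373 (13.73%), PC3 0.1373 (13.73%);  cumulative: 0.7255, 0.8627, 1


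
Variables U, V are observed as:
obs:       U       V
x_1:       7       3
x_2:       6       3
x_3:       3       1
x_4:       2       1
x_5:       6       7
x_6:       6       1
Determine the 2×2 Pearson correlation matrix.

Step 1 — column means:
  mean(U) = (7 + 6 + 3 + 2 + 6 + 6) / 6 = 30/6 = 5
  mean(V) = (3 + 3 + 1 + 1 + 7 + 1) / 6 = 16/6 = 2.6667

Step 2 — sample variances and covariances s[i,j] = (1/(n-1)) · Σ_k (x_{k,i} - mean_i) · (x_{k,j} - mean_j), with n-1 = 5:
  s[U,U] = ((2)·(2) + (1)·(1) + (-2)·(-2) + (-3)·(-3) + (1)·(1) + (1)·(1)) / 5 = 20/5 = 4
  s[U,V] = ((2)·(0.3333) + (1)·(0.3333) + (-2)·(-1.6667) + (-3)·(-1.6667) + (1)·(4.3333) + (1)·(-1.6667)) / 5 = 12/5 = 2.4
  s[V,V] = ((0.3333)·(0.3333) + (0.3333)·(0.3333) + (-1.6667)·(-1.6667) + (-1.6667)·(-1.6667) + (4.3333)·(4.3333) + (-1.6667)·(-1.6667)) / 5 = 27.3333/5 = 5.4667
  Sample standard deviations s_i = √(s[i,i]):
  s(U) = √(4) = 2
  s(V) = √(5.4667) = 2.3381

Step 3 — r_{ij} = s_{ij} / (s_i · s_j):
  r[U,U] = 1 (diagonal).
  r[U,V] = 2.4 / (2 · 2.3381) = 2.4 / 4.6762 = 0.5132
  r[V,V] = 1 (diagonal).

R is symmetric with unit diagonal. Assembling:

R = [[1, 0.5132],
 [0.5132, 1]]


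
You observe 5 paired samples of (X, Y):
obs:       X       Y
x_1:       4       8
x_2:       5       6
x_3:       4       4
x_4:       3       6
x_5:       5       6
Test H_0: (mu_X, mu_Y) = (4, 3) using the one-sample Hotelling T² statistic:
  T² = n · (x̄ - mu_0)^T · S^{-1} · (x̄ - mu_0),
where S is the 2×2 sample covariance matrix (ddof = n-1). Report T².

Step 1 — sample mean vector:
  mean(X) = (4 + 5 + 4 + 3 + 5) / 5 = 21/5 = 4.2
  mean(Y) = (8 + 6 + 4 + 6 + 6) / 5 = 30/5 = 6
  x̄ = (4.2, 6),  deviation x̄ - mu_0 = (4.2, 6) - (4, 3) = (0.2, 3).

Step 2 — sample covariance matrix, S[i,j] = (1/(n-1)) · Σ_k (x_{k,i} - mean_i) · (x_{k,j} - mean_j), divisor n-1 = 4:
  S[X,X] = ((-0.2)·(-0.2) + (0.8)·(0.8) + (-0.2)·(-0.2) + (-1.2)·(-1.2) + (0.8)·(0.8)) / 4 = 2.8/4 = 0.7
  S[X,Y] = ((-0.2)·(2) + (0.8)·(0) + (-0.2)·(-2) + (-1.2)·(0) + (0.8)·(0)) / 4 = 0/4 = 0
  S[Y,Y] = ((2)·(2) + (0)·(0) + (-2)·(-2) + (0)·(0) + (0)·(0)) / 4 = 8/4 = 2
  S = [[0.7, 0],
 [0, 2]].

Step 3 — invert S. det(S) = 0.7·2 - (0)² = 1.4.
  S^{-1} = (1/det) · [[d, -b], [-b, a]] = [[1.4286, 0],
 [0, 0.5]].

Step 4 — quadratic form (x̄ - mu_0)^T · S^{-1} · (x̄ - mu_0):
  S^{-1} · (x̄ - mu_0) = (0.2857, 1.5),
  (x̄ - mu_0)^T · [...] = (0.2)·(0.2857) + (3)·(1.5) = 4.5571.

Step 5 — scale by n: T² = 5 · 4.5571 = 22.7857.

T² ≈ 22.7857


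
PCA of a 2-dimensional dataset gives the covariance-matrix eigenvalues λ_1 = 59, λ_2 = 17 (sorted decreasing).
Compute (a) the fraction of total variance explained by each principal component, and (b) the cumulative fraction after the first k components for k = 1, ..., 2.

Step 1 — total variance = trace(Sigma) = Σ λ_i = 59 + 17 = 76.

Step 2 — fraction explained by component i = λ_i / Σ λ:
  PC1: 59/76 = 0.7763
  PC2: 17/76 = 0.2237

Step 3 — cumulative fraction after k components = (λ_1 + ... + λ_k) / Σ λ:
  k = 1: 59/76 = 0.7763
  k = 2: (59 + 17)/76 = 76/76 = 1

Summary (fraction, with percent):

explained: PC1 0.7763 (77.63%), PC2 0.2237 (22.37%);  cumulative: 0.7763, 1


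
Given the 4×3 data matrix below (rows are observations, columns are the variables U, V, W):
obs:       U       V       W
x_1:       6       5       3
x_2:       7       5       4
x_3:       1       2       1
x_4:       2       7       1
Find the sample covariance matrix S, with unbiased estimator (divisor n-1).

Step 1 — column means:
  mean(U) = (6 + 7 + 1 + 2) / 4 = 16/4 = 4
  mean(V) = (5 + 5 + 2 + 7) / 4 = 19/4 = 4.75
  mean(W) = (3 + 4 + 1 + 1) / 4 = 9/4 = 2.25

Step 2 — sample covariance S[i,j] = (1/(n-1)) · Σ_k (x_{k,i} - mean_i) · (x_{k,j} - mean_j), with n-1 = 3.
  S[U,U] = ((2)·(2) + (3)·(3) + (-3)·(-3) + (-2)·(-2)) / 3 = 26/3 = 8.6667
  S[U,V] = ((2)·(0.25) + (3)·(0.25) + (-3)·(-2.75) + (-2)·(2.25)) / 3 = 5/3 = 1.6667
  S[U,W] = ((2)·(0.75) + (3)·(1.75) + (-3)·(-1.25) + (-2)·(-1.25)) / 3 = 13/3 = 4.3333
  S[V,V] = ((0.25)·(0.25) + (0.25)·(0.25) + (-2.75)·(-2.75) + (2.25)·(2.25)) / 3 = 12.75/3 = 4.25
  S[V,W] = ((0.25)·(0.75) + (0.25)·(1.75) + (-2.75)·(-1.25) + (2.25)·(-1.25)) / 3 = 1.25/3 = 0.4167
  S[W,W] = ((0.75)·(0.75) + (1.75)·(1.75) + (-1.25)·(-1.25) + (-1.25)·(-1.25)) / 3 = 6.75/3 = 2.25

S is symmetric (S[j,i] = S[i,j]). Assembling:

S = [[8.6667, 1.6667, 4.3333],
 [1.6667, 4.25, 0.4167],
 [4.3333, 0.4167, 2.25]]


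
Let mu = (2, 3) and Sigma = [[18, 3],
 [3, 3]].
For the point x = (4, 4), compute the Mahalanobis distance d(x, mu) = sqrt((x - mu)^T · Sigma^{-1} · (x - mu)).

Step 1 — centre the observation: (x - mu) = (2, 1).

Step 2 — invert Sigma. det(Sigma) = 18·3 - (3)² = 45.
  Sigma^{-1} = (1/det) · [[d, -b], [-b, a]] = [[0.0667, -0.0667],
 [-0.0667, 0.4]].

Step 3 — form the quadratic (x - mu)^T · Sigma^{-1} · (x - mu):
  Sigma^{-1} · (x - mu) = (0.0667, 0.2667).
  (x - mu)^T · [Sigma^{-1} · (x - mu)] = (2)·(0.0667) + (1)·(0.2667) = 0.4.

Step 4 — take square root: d = √(0.4) ≈ 0.6325.

d(x, mu) = √(0.4) ≈ 0.6325


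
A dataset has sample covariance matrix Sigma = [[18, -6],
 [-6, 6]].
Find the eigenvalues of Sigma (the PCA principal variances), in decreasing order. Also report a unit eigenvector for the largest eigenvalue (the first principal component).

Step 1 — characteristic polynomial of 2×2 Sigma:
  det(Sigma - λI) = λ² - trace · λ + det = 0.
  trace = 18 + 6 = 24, det = 18·6 - (-6)² = 72.
Step 2 — discriminant:
  Δ = trace² - 4·det = 576 - 288 = 288.
Step 3 — eigenvalues:
  λ = (trace ± √Δ)/2 = (24 ± 16.9706)/2,
  λ_1 = 20.4853,  λ_2 = 3.5147.

Step 4 — unit eigenvector for λ_1: solve (Sigma - λ_1 I)v = 0. First row:
  (18 - 20.4853)·v_x + (-6)·v_y = 0, i.e. (-2.4853)·v_x + (-6)·v_y = 0,
  so v ∝ (b, λ_1 - a) = (-6, 2.4853); multiply by -1 so the first entry is positive: u = (6, -2.4853).
  ||u|| = √((6)² + (-2.4853)²) = √(42.1766) ≈ 6.4944,
  v_1 = u/||u|| ≈ (0.9239, -0.3827) (||v_1|| = 1).

λ_1 = 20.4853,  λ_2 = 3.5147;  v_1 ≈ (0.9239, -0.3827)


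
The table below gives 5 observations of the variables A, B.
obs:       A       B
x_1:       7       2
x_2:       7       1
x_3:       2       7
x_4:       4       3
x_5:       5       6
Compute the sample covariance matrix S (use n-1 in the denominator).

Step 1 — column means:
  mean(A) = (7 + 7 + 2 + 4 + 5) / 5 = 25/5 = 5
  mean(B) = (2 + 1 + 7 + 3 + 6) / 5 = 19/5 = 3.8

Step 2 — sample covariance S[i,j] = (1/(n-1)) · Σ_k (x_{k,i} - mean_i) · (x_{k,j} - mean_j), with n-1 = 4.
  S[A,A] = ((2)·(2) + (2)·(2) + (-3)·(-3) + (-1)·(-1) + (0)·(0)) / 4 = 18/4 = 4.5
  S[A,B] = ((2)·(-1.8) + (2)·(-2.8) + (-3)·(3.2) + (-1)·(-0.8) + (0)·(2.2)) / 4 = -18/4 = -4.5
  S[B,B] = ((-1.8)·(-1.8) + (-2.8)·(-2.8) + (3.2)·(3.2) + (-0.8)·(-0.8) + (2.2)·(2.2)) / 4 = 26.8/4 = 6.7

S is symmetric (S[j,i] = S[i,j]). Assembling:

S = [[4.5, -4.5],
 [-4.5, 6.7]]


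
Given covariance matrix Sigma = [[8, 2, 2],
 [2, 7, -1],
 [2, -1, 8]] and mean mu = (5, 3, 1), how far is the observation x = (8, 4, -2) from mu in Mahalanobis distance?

Step 1 — centre the observation: (x - mu) = (3, 1, -3).

Step 2 — invert Sigma (cofactor / det for 3×3, or solve directly):
  Sigma^{-1} = [[0.1478, -0.0484, -0.043],
 [-0.0484, 0.1613, 0.0323],
 [-0.043, 0.0323, 0.1398]].

Step 3 — form the quadratic (x - mu)^T · Sigma^{-1} · (x - mu):
  Sigma^{-1} · (x - mu) = (0.5242, -0.0806, -0.5161).
  (x - mu)^T · [Sigma^{-1} · (x - mu)] = (3)·(0.5242) + (1)·(-0.0806) + (-3)·(-0.5161) = 3.0403.

Step 4 — take square root: d = √(3.0403) ≈ 1.7437.

d(x, mu) = √(3.0403) ≈ 1.7437
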